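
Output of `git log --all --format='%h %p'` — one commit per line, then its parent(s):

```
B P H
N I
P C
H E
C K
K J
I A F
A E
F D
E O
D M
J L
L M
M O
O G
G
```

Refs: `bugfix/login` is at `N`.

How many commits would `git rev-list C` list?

Walking parent pointers from C: reachable set = {C, G, J, K, L, M, O}.
That is 7 commits.

7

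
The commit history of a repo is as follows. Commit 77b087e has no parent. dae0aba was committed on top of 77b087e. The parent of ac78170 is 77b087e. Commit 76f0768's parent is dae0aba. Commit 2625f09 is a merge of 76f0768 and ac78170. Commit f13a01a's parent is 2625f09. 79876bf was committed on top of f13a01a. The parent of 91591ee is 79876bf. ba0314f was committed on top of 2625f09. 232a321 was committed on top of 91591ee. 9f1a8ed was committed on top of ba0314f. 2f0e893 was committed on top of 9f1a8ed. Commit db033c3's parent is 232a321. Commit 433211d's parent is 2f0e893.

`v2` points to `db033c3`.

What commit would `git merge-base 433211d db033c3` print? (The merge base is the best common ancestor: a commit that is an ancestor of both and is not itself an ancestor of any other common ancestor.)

Ancestors of 433211d: {2625f09, 2f0e893, 433211d, 76f0768, 77b087e, 9f1a8ed, ac78170, ba0314f, dae0aba}.
Ancestors of db033c3: {232a321, 2625f09, 76f0768, 77b087e, 79876bf, 91591ee, ac78170, dae0aba, db033c3, f13a01a}.
Common ancestors: {2625f09, 76f0768, 77b087e, ac78170, dae0aba}.
Among these, 2625f09 is not an ancestor of any other common ancestor — it is the merge base.

2625f09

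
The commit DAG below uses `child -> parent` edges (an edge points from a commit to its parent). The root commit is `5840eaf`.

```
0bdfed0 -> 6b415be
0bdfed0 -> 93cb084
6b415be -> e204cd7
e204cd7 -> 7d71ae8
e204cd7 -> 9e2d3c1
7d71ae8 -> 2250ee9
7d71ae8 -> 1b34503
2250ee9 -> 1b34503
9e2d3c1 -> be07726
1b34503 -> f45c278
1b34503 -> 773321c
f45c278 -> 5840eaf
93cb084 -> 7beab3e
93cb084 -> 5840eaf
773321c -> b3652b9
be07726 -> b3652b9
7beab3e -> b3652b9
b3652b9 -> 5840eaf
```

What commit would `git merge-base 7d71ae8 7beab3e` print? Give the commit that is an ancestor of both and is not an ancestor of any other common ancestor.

Ancestors of 7d71ae8: {1b34503, 2250ee9, 5840eaf, 773321c, 7d71ae8, b3652b9, f45c278}.
Ancestors of 7beab3e: {5840eaf, 7beab3e, b3652b9}.
Common ancestors: {5840eaf, b3652b9}.
Among these, b3652b9 is not an ancestor of any other common ancestor — it is the merge base.

b3652b9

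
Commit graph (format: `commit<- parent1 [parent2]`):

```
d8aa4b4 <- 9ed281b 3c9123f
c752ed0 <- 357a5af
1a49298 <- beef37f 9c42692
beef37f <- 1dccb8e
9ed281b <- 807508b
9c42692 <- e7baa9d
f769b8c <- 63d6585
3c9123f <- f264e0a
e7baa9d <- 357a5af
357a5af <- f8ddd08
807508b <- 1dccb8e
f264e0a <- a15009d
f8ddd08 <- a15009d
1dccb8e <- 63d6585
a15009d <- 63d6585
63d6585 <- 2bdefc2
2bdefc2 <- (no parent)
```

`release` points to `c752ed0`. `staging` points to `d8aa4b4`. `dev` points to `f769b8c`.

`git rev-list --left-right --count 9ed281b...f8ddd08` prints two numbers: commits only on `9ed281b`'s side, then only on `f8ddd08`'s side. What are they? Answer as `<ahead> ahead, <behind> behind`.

Reachable from 9ed281b: {1dccb8e, 2bdefc2, 63d6585, 807508b, 9ed281b}.
Reachable from f8ddd08: {2bdefc2, 63d6585, a15009d, f8ddd08}.
Only in 9ed281b's history (ahead): {1dccb8e, 807508b, 9ed281b} — 3.
Only in f8ddd08's history (behind): {a15009d, f8ddd08} — 2.

3 ahead, 2 behind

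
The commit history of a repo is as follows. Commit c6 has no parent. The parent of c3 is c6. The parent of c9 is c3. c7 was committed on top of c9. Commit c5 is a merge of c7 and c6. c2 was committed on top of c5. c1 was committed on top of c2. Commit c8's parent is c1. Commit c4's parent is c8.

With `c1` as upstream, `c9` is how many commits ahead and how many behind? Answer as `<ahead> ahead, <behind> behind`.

Reachable from c9: {c3, c6, c9}.
Reachable from c1: {c1, c2, c3, c5, c6, c7, c9}.
Only in c9's history (ahead): {} — 0.
Only in c1's history (behind): {c1, c2, c5, c7} — 4.

0 ahead, 4 behind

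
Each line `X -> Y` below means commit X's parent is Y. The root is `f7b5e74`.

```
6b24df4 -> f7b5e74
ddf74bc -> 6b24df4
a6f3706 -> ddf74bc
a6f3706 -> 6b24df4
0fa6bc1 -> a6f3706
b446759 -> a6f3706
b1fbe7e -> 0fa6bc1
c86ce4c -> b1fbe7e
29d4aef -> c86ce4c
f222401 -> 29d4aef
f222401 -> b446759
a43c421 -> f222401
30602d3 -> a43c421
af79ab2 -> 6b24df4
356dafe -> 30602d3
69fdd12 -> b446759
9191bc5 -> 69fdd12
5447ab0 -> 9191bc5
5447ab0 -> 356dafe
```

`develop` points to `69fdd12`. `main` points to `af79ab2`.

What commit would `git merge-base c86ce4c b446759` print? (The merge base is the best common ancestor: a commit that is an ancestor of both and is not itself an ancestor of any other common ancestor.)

Ancestors of c86ce4c: {0fa6bc1, 6b24df4, a6f3706, b1fbe7e, c86ce4c, ddf74bc, f7b5e74}.
Ancestors of b446759: {6b24df4, a6f3706, b446759, ddf74bc, f7b5e74}.
Common ancestors: {6b24df4, a6f3706, ddf74bc, f7b5e74}.
Among these, a6f3706 is not an ancestor of any other common ancestor — it is the merge base.

a6f3706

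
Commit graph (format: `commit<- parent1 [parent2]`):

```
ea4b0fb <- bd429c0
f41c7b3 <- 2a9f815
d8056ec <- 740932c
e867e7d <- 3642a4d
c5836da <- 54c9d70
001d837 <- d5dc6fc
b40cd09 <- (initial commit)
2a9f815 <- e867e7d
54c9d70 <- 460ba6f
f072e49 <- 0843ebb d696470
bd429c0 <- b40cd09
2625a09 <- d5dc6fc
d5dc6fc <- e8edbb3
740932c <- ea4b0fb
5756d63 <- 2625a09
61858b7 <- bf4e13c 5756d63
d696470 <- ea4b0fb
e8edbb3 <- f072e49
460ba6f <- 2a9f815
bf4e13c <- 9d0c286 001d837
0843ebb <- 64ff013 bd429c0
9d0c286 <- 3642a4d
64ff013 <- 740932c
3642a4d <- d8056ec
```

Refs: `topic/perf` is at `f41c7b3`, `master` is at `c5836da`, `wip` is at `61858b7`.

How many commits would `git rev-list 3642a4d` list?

Walking parent pointers from 3642a4d: reachable set = {3642a4d, 740932c, b40cd09, bd429c0, d8056ec, ea4b0fb}.
That is 6 commits.

6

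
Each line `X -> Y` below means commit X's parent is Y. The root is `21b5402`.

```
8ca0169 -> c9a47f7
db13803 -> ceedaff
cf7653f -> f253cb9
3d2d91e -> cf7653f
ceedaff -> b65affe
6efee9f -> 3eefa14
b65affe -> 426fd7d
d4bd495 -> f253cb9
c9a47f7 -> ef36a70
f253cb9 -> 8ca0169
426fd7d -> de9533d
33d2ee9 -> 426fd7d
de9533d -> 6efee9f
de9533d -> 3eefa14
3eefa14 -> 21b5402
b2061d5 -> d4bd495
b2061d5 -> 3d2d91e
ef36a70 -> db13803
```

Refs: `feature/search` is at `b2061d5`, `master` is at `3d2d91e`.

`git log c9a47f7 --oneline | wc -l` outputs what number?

10

Walking parent pointers from c9a47f7: reachable set = {21b5402, 3eefa14, 426fd7d, 6efee9f, b65affe, c9a47f7, ceedaff, db13803, de9533d, ef36a70}.
That is 10 commits.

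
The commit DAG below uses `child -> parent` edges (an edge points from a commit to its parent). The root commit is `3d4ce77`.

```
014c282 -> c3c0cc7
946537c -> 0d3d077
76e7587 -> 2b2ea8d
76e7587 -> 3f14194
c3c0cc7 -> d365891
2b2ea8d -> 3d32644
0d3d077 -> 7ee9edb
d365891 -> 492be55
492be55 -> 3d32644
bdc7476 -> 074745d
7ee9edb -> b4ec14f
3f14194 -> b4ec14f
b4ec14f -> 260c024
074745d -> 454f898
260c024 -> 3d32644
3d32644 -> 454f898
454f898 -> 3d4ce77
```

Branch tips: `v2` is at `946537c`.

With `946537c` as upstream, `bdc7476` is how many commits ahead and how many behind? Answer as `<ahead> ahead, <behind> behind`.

2 ahead, 6 behind

Reachable from bdc7476: {074745d, 3d4ce77, 454f898, bdc7476}.
Reachable from 946537c: {0d3d077, 260c024, 3d32644, 3d4ce77, 454f898, 7ee9edb, 946537c, b4ec14f}.
Only in bdc7476's history (ahead): {074745d, bdc7476} — 2.
Only in 946537c's history (behind): {0d3d077, 260c024, 3d32644, 7ee9edb, 946537c, b4ec14f} — 6.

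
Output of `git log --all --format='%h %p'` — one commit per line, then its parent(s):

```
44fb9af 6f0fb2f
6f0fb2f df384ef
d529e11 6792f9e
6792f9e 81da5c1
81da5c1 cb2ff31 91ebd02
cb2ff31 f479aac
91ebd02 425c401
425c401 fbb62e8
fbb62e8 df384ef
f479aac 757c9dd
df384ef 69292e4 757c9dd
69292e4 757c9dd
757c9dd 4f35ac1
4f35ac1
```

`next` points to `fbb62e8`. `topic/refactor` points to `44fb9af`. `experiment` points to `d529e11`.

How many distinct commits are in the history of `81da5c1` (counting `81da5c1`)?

Walking parent pointers from 81da5c1: reachable set = {425c401, 4f35ac1, 69292e4, 757c9dd, 81da5c1, 91ebd02, cb2ff31, df384ef, f479aac, fbb62e8}.
That is 10 commits.

10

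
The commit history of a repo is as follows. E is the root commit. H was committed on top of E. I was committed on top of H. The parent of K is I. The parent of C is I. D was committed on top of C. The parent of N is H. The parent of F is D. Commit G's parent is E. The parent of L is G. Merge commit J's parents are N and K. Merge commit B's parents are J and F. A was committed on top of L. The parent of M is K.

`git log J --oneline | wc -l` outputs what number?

6

Walking parent pointers from J: reachable set = {E, H, I, J, K, N}.
That is 6 commits.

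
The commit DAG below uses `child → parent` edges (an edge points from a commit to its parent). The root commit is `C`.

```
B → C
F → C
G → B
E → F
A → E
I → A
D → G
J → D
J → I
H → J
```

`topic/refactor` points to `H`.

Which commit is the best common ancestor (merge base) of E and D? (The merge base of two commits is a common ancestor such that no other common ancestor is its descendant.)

C

Ancestors of E: {C, E, F}.
Ancestors of D: {B, C, D, G}.
Common ancestors: {C}.
The only common ancestor is C, so it is the merge base.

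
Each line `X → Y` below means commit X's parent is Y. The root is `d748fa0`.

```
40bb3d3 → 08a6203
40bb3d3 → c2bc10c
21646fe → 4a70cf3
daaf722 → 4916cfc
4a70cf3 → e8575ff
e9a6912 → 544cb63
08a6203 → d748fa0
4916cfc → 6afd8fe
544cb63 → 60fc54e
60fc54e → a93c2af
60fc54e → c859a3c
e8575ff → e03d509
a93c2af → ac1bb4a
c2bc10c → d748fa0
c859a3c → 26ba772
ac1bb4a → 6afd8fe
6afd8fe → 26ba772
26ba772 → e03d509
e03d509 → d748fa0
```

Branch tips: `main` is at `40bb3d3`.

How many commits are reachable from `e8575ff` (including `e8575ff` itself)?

3

Walking parent pointers from e8575ff: reachable set = {d748fa0, e03d509, e8575ff}.
That is 3 commits.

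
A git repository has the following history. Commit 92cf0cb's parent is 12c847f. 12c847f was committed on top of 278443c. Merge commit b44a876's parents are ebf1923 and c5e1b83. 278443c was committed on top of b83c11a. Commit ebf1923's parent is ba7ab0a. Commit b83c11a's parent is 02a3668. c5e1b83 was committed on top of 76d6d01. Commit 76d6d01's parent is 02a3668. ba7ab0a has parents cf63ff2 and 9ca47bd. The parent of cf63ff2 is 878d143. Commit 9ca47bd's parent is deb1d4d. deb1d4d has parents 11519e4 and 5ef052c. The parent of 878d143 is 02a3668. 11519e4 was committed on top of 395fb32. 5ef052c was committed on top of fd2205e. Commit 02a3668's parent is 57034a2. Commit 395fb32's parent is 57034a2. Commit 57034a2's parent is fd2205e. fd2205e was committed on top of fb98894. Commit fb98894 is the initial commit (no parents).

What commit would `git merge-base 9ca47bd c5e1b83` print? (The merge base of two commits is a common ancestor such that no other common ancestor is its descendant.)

Ancestors of 9ca47bd: {11519e4, 395fb32, 57034a2, 5ef052c, 9ca47bd, deb1d4d, fb98894, fd2205e}.
Ancestors of c5e1b83: {02a3668, 57034a2, 76d6d01, c5e1b83, fb98894, fd2205e}.
Common ancestors: {57034a2, fb98894, fd2205e}.
Among these, 57034a2 is not an ancestor of any other common ancestor — it is the merge base.

57034a2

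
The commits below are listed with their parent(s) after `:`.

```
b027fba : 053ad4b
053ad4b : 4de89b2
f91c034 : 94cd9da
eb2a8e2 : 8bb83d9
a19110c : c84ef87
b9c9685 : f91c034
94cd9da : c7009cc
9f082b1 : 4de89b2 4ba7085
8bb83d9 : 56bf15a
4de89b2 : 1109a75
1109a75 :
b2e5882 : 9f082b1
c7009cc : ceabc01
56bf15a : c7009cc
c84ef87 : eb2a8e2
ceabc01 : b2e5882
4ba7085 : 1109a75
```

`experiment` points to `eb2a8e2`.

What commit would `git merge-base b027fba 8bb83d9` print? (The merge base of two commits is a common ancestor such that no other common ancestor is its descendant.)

Ancestors of b027fba: {053ad4b, 1109a75, 4de89b2, b027fba}.
Ancestors of 8bb83d9: {1109a75, 4ba7085, 4de89b2, 56bf15a, 8bb83d9, 9f082b1, b2e5882, c7009cc, ceabc01}.
Common ancestors: {1109a75, 4de89b2}.
Among these, 4de89b2 is not an ancestor of any other common ancestor — it is the merge base.

4de89b2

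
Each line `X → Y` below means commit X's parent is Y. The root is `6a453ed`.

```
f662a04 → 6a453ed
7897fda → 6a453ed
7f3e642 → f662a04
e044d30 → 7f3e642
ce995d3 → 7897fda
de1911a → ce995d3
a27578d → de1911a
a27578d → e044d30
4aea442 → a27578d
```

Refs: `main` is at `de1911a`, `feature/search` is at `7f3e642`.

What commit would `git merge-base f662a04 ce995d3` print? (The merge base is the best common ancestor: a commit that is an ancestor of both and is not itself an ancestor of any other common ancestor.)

Ancestors of f662a04: {6a453ed, f662a04}.
Ancestors of ce995d3: {6a453ed, 7897fda, ce995d3}.
Common ancestors: {6a453ed}.
The only common ancestor is 6a453ed, so it is the merge base.

6a453ed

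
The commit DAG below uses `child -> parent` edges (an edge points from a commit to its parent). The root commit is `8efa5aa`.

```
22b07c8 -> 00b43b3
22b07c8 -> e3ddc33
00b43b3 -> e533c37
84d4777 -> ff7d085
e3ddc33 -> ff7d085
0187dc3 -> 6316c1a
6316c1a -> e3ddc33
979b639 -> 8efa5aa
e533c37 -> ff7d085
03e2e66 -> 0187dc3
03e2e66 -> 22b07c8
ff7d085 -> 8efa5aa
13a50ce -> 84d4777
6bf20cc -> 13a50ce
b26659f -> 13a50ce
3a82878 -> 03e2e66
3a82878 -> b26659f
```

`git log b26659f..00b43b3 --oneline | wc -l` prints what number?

2

Reachable from 00b43b3: {00b43b3, 8efa5aa, e533c37, ff7d085}.
Reachable from b26659f: {13a50ce, 84d4777, 8efa5aa, b26659f, ff7d085}.
In 00b43b3's history but not b26659f's: {00b43b3, e533c37} — 2 commits.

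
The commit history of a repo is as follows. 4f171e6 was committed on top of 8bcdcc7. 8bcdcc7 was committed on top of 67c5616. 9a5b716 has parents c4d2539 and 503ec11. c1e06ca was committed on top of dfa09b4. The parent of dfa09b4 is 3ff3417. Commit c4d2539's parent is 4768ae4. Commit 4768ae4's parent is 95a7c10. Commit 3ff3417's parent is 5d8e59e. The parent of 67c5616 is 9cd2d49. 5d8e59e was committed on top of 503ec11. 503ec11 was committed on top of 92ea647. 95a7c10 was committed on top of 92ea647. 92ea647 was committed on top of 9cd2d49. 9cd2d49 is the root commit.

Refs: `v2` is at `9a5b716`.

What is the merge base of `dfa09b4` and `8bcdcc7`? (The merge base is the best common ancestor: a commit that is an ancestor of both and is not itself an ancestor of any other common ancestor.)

9cd2d49

Ancestors of dfa09b4: {3ff3417, 503ec11, 5d8e59e, 92ea647, 9cd2d49, dfa09b4}.
Ancestors of 8bcdcc7: {67c5616, 8bcdcc7, 9cd2d49}.
Common ancestors: {9cd2d49}.
The only common ancestor is 9cd2d49, so it is the merge base.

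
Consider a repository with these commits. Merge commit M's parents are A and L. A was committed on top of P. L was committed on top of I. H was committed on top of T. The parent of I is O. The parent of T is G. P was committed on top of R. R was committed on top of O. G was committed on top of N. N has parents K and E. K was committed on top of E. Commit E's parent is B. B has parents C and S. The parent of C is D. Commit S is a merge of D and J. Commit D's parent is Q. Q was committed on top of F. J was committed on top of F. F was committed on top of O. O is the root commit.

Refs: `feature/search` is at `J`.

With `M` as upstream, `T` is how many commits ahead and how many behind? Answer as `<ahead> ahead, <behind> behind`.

12 ahead, 6 behind

Reachable from T: {B, C, D, E, F, G, J, K, N, O, Q, S, T}.
Reachable from M: {A, I, L, M, O, P, R}.
Only in T's history (ahead): {B, C, D, E, F, G, J, K, N, Q, S, T} — 12.
Only in M's history (behind): {A, I, L, M, P, R} — 6.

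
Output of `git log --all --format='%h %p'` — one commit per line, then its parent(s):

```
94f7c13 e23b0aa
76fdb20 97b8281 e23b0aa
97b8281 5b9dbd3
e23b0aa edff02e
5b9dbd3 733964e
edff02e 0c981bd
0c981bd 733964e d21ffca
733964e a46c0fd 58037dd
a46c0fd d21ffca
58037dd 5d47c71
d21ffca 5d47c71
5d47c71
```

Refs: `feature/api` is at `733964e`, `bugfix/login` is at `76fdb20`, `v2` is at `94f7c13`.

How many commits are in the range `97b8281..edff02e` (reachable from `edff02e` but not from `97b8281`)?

2

Reachable from edff02e: {0c981bd, 58037dd, 5d47c71, 733964e, a46c0fd, d21ffca, edff02e}.
Reachable from 97b8281: {58037dd, 5b9dbd3, 5d47c71, 733964e, 97b8281, a46c0fd, d21ffca}.
In edff02e's history but not 97b8281's: {0c981bd, edff02e} — 2 commits.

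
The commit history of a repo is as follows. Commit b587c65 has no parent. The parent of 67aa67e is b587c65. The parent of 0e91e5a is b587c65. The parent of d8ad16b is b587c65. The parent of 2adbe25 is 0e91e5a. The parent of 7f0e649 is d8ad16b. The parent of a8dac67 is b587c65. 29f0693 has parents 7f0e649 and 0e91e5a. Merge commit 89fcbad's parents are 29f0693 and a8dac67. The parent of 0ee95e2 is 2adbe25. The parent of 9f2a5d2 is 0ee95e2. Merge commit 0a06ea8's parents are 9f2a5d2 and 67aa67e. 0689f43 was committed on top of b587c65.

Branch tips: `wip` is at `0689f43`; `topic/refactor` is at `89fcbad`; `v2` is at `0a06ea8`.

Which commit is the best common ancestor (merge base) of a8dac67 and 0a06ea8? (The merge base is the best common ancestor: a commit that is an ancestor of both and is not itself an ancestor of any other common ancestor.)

Ancestors of a8dac67: {a8dac67, b587c65}.
Ancestors of 0a06ea8: {0a06ea8, 0e91e5a, 0ee95e2, 2adbe25, 67aa67e, 9f2a5d2, b587c65}.
Common ancestors: {b587c65}.
The only common ancestor is b587c65, so it is the merge base.

b587c65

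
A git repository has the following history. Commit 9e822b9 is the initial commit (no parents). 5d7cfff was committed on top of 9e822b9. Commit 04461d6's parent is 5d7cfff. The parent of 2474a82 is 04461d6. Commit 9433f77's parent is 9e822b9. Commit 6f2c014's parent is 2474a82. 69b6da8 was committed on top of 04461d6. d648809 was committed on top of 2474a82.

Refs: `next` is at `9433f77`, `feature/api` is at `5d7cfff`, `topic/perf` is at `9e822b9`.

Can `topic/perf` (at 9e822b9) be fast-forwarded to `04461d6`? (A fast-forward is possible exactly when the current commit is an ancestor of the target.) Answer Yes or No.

Yes

A fast-forward from 9e822b9 to 04461d6 is possible iff 9e822b9 is an ancestor of 04461d6.
Ancestors of 04461d6: {04461d6, 5d7cfff, 9e822b9}.
9e822b9 is among them, so fast-forward is possible.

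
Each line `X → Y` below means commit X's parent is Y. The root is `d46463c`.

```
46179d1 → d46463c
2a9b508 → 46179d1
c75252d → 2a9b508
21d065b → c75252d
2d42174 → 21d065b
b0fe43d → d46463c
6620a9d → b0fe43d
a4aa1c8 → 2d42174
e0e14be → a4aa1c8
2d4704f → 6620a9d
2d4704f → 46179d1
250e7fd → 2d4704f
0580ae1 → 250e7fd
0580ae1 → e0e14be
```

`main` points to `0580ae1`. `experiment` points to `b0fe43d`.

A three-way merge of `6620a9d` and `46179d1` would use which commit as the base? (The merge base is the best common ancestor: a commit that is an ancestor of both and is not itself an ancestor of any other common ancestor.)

Ancestors of 6620a9d: {6620a9d, b0fe43d, d46463c}.
Ancestors of 46179d1: {46179d1, d46463c}.
Common ancestors: {d46463c}.
The only common ancestor is d46463c, so it is the merge base.

d46463c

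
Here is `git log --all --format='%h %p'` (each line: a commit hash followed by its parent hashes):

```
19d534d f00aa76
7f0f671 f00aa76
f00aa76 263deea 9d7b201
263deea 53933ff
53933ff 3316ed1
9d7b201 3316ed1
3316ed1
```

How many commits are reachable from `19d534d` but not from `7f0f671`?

Reachable from 19d534d: {19d534d, 263deea, 3316ed1, 53933ff, 9d7b201, f00aa76}.
Reachable from 7f0f671: {263deea, 3316ed1, 53933ff, 7f0f671, 9d7b201, f00aa76}.
In 19d534d's history but not 7f0f671's: {19d534d} — 1 commit.

1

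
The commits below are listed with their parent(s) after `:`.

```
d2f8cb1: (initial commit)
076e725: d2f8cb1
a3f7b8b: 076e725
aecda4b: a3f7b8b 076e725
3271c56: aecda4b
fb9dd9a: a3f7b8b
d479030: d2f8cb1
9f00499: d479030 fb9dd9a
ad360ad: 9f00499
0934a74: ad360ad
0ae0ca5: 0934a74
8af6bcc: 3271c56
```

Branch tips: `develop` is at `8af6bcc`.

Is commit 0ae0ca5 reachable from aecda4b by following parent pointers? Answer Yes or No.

No

Ancestors of aecda4b: {076e725, a3f7b8b, aecda4b, d2f8cb1}.
0ae0ca5 is not in that set, so it is not an ancestor of aecda4b.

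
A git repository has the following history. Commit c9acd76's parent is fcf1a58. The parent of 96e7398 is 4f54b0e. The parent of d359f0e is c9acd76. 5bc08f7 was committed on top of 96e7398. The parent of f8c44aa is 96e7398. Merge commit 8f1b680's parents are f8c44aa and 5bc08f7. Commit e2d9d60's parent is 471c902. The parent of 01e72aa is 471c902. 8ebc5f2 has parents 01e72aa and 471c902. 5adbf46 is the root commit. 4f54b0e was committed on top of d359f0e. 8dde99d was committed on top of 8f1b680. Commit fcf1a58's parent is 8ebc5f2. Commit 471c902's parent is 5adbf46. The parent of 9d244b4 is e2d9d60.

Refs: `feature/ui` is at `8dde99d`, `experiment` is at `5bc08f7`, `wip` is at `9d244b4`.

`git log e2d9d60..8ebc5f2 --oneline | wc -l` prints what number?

2

Reachable from 8ebc5f2: {01e72aa, 471c902, 5adbf46, 8ebc5f2}.
Reachable from e2d9d60: {471c902, 5adbf46, e2d9d60}.
In 8ebc5f2's history but not e2d9d60's: {01e72aa, 8ebc5f2} — 2 commits.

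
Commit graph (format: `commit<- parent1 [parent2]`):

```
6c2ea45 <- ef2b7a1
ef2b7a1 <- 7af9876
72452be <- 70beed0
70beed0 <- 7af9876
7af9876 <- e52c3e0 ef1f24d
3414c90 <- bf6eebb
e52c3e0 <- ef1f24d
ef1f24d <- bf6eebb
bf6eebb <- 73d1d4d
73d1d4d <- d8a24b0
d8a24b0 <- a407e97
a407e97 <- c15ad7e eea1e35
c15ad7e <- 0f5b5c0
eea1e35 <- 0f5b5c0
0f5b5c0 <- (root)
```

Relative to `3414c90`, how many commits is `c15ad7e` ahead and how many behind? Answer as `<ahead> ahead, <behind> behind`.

0 ahead, 6 behind

Reachable from c15ad7e: {0f5b5c0, c15ad7e}.
Reachable from 3414c90: {0f5b5c0, 3414c90, 73d1d4d, a407e97, bf6eebb, c15ad7e, d8a24b0, eea1e35}.
Only in c15ad7e's history (ahead): {} — 0.
Only in 3414c90's history (behind): {3414c90, 73d1d4d, a407e97, bf6eebb, d8a24b0, eea1e35} — 6.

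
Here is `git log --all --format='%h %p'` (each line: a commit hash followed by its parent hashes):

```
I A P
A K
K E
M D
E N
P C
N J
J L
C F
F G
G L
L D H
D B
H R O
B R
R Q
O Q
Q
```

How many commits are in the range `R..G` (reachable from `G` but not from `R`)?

6

Reachable from G: {B, D, G, H, L, O, Q, R}.
Reachable from R: {Q, R}.
In G's history but not R's: {B, D, G, H, L, O} — 6 commits.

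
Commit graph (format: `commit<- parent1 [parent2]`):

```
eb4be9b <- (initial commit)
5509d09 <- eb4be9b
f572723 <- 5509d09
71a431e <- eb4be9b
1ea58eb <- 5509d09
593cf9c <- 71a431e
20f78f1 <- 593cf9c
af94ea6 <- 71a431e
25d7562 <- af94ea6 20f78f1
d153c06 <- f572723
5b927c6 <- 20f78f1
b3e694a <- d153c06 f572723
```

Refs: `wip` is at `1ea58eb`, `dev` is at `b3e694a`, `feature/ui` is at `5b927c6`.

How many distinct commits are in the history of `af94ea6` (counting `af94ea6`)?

3

Walking parent pointers from af94ea6: reachable set = {71a431e, af94ea6, eb4be9b}.
That is 3 commits.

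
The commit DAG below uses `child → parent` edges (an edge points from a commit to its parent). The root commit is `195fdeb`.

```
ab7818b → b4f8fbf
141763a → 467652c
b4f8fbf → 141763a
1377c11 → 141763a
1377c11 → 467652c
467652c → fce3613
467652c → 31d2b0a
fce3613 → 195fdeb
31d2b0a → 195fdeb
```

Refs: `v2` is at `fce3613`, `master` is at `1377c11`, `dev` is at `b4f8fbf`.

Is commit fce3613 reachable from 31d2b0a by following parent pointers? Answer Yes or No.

No

Ancestors of 31d2b0a: {195fdeb, 31d2b0a}.
fce3613 is not in that set, so it is not an ancestor of 31d2b0a.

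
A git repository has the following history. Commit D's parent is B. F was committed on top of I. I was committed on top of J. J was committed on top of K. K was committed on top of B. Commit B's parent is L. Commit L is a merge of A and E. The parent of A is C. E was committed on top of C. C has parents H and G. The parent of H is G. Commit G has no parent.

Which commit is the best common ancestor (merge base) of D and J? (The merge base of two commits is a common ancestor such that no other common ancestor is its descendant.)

Ancestors of D: {A, B, C, D, E, G, H, L}.
Ancestors of J: {A, B, C, E, G, H, J, K, L}.
Common ancestors: {A, B, C, E, G, H, L}.
Among these, B is not an ancestor of any other common ancestor — it is the merge base.

B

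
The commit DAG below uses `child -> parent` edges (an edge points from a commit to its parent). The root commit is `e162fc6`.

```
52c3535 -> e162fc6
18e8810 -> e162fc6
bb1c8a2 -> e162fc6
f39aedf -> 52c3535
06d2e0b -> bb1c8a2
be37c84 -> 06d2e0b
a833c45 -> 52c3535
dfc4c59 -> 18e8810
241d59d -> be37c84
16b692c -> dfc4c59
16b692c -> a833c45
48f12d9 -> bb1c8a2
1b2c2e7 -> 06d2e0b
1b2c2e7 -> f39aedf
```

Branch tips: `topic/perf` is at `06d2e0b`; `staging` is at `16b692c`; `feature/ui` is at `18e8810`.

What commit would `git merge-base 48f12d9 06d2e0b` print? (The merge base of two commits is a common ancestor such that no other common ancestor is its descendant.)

Ancestors of 48f12d9: {48f12d9, bb1c8a2, e162fc6}.
Ancestors of 06d2e0b: {06d2e0b, bb1c8a2, e162fc6}.
Common ancestors: {bb1c8a2, e162fc6}.
Among these, bb1c8a2 is not an ancestor of any other common ancestor — it is the merge base.

bb1c8a2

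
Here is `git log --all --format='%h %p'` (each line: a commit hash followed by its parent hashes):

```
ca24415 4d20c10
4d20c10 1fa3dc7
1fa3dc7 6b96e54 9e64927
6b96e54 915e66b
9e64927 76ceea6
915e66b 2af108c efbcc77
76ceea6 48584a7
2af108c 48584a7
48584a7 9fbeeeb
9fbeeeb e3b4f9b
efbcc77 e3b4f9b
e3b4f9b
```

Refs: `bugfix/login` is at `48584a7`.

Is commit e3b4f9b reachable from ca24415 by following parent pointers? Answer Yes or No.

Yes

Ancestors of ca24415 (commits reachable by following parents): {1fa3dc7, 2af108c, 48584a7, 4d20c10, 6b96e54, 76ceea6, 915e66b, 9e64927, 9fbeeeb, ca24415, e3b4f9b, efbcc77}.
e3b4f9b is in that set, so it is an ancestor of ca24415.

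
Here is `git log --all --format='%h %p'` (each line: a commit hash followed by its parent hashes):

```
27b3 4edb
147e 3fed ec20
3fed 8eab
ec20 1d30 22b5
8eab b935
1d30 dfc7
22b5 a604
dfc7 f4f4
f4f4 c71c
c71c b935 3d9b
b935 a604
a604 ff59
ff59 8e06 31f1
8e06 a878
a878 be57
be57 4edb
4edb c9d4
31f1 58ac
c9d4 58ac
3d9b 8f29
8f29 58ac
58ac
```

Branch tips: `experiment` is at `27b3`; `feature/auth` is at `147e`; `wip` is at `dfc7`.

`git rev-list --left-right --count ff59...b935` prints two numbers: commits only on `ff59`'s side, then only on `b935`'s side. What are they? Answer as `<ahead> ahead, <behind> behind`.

Reachable from ff59: {31f1, 4edb, 58ac, 8e06, a878, be57, c9d4, ff59}.
Reachable from b935: {31f1, 4edb, 58ac, 8e06, a604, a878, b935, be57, c9d4, ff59}.
Only in ff59's history (ahead): {} — 0.
Only in b935's history (behind): {a604, b935} — 2.

0 ahead, 2 behind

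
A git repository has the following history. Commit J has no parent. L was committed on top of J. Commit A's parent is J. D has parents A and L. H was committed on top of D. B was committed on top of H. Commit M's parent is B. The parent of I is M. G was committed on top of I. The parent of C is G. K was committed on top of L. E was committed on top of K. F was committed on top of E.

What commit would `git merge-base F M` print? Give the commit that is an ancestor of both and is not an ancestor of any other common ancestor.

Ancestors of F: {E, F, J, K, L}.
Ancestors of M: {A, B, D, H, J, L, M}.
Common ancestors: {J, L}.
Among these, L is not an ancestor of any other common ancestor — it is the merge base.

L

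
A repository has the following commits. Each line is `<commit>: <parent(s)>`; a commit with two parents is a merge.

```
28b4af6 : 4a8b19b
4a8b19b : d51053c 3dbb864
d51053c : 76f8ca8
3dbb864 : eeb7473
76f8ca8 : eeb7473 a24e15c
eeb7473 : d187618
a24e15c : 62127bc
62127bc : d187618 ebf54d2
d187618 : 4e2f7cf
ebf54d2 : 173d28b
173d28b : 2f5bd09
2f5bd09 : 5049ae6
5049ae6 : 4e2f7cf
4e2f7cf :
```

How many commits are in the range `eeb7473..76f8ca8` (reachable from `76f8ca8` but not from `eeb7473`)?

Reachable from 76f8ca8: {173d28b, 2f5bd09, 4e2f7cf, 5049ae6, 62127bc, 76f8ca8, a24e15c, d187618, ebf54d2, eeb7473}.
Reachable from eeb7473: {4e2f7cf, d187618, eeb7473}.
In 76f8ca8's history but not eeb7473's: {173d28b, 2f5bd09, 5049ae6, 62127bc, 76f8ca8, a24e15c, ebf54d2} — 7 commits.

7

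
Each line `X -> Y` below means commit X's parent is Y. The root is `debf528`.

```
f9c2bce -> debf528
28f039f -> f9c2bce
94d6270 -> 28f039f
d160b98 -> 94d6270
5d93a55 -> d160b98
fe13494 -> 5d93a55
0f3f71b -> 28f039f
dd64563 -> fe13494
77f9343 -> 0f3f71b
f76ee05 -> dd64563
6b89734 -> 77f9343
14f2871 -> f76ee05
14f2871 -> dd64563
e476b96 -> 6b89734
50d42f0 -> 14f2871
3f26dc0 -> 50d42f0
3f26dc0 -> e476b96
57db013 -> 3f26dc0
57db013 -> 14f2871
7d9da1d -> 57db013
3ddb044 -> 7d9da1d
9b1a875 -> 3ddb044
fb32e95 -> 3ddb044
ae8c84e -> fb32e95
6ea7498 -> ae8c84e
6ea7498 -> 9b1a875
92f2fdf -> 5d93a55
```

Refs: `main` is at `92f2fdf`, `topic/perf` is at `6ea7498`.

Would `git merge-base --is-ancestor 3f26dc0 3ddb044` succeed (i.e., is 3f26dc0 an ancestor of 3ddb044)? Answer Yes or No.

Ancestors of 3ddb044 (commits reachable by following parents): {0f3f71b, 14f2871, 28f039f, 3ddb044, 3f26dc0, 50d42f0, 57db013, 5d93a55, 6b89734, 77f9343, 7d9da1d, 94d6270, d160b98, dd64563, debf528, e476b96, f76ee05, f9c2bce, fe13494}.
3f26dc0 is in that set, so it is an ancestor of 3ddb044.

Yes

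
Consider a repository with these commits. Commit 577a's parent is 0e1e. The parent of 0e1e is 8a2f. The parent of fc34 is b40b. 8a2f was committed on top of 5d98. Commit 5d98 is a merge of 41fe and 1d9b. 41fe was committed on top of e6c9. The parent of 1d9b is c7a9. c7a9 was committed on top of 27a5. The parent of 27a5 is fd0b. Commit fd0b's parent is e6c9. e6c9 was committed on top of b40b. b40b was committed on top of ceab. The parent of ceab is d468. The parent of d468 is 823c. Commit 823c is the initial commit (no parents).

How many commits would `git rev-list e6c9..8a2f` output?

7

Reachable from 8a2f: {1d9b, 27a5, 41fe, 5d98, 823c, 8a2f, b40b, c7a9, ceab, d468, e6c9, fd0b}.
Reachable from e6c9: {823c, b40b, ceab, d468, e6c9}.
In 8a2f's history but not e6c9's: {1d9b, 27a5, 41fe, 5d98, 8a2f, c7a9, fd0b} — 7 commits.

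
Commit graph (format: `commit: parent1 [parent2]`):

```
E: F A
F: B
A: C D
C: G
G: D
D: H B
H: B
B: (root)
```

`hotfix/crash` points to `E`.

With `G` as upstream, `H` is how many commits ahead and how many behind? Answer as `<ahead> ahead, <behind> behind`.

Reachable from H: {B, H}.
Reachable from G: {B, D, G, H}.
Only in H's history (ahead): {} — 0.
Only in G's history (behind): {D, G} — 2.

0 ahead, 2 behind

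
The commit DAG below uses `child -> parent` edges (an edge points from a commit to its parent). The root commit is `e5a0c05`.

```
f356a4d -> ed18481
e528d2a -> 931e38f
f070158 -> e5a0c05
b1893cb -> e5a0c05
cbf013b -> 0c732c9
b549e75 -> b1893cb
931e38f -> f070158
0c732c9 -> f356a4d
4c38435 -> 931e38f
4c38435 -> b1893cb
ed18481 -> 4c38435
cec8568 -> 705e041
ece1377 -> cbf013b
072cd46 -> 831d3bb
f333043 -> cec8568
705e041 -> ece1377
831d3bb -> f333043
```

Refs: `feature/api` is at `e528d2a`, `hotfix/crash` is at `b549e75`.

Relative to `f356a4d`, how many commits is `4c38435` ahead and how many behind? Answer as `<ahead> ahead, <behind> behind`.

0 ahead, 2 behind

Reachable from 4c38435: {4c38435, 931e38f, b1893cb, e5a0c05, f070158}.
Reachable from f356a4d: {4c38435, 931e38f, b1893cb, e5a0c05, ed18481, f070158, f356a4d}.
Only in 4c38435's history (ahead): {} — 0.
Only in f356a4d's history (behind): {ed18481, f356a4d} — 2.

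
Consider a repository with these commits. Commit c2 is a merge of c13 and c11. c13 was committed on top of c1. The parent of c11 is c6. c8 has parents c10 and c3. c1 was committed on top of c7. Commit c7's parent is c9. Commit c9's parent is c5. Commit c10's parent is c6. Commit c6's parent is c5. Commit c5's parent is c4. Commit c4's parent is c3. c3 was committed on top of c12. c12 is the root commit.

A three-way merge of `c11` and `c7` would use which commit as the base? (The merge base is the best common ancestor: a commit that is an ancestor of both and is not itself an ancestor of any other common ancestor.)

Ancestors of c11: {c11, c12, c3, c4, c5, c6}.
Ancestors of c7: {c12, c3, c4, c5, c7, c9}.
Common ancestors: {c12, c3, c4, c5}.
Among these, c5 is not an ancestor of any other common ancestor — it is the merge base.

c5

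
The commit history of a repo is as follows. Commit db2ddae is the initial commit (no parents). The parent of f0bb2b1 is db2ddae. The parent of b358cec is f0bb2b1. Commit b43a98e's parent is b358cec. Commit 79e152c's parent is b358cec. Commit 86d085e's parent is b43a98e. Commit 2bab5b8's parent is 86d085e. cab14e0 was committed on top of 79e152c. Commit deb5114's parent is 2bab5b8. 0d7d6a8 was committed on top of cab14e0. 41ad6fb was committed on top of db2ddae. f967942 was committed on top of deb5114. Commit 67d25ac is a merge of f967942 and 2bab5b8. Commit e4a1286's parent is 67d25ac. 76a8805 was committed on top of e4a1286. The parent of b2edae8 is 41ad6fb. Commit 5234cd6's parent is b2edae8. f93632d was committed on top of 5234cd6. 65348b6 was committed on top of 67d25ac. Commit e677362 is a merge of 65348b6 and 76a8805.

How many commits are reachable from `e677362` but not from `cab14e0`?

10

Reachable from e677362: {2bab5b8, 65348b6, 67d25ac, 76a8805, 86d085e, b358cec, b43a98e, db2ddae, deb5114, e4a1286, e677362, f0bb2b1, f967942}.
Reachable from cab14e0: {79e152c, b358cec, cab14e0, db2ddae, f0bb2b1}.
In e677362's history but not cab14e0's: {2bab5b8, 65348b6, 67d25ac, 76a8805, 86d085e, b43a98e, deb5114, e4a1286, e677362, f967942} — 10 commits.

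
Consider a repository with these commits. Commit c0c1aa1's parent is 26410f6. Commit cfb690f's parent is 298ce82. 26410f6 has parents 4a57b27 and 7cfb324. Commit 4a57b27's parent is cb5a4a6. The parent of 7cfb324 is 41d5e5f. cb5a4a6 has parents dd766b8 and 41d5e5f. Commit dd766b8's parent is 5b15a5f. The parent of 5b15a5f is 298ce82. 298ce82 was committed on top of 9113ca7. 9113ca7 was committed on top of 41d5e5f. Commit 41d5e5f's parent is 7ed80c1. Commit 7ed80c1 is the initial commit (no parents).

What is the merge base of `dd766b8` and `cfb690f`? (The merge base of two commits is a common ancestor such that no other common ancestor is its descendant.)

Ancestors of dd766b8: {298ce82, 41d5e5f, 5b15a5f, 7ed80c1, 9113ca7, dd766b8}.
Ancestors of cfb690f: {298ce82, 41d5e5f, 7ed80c1, 9113ca7, cfb690f}.
Common ancestors: {298ce82, 41d5e5f, 7ed80c1, 9113ca7}.
Among these, 298ce82 is not an ancestor of any other common ancestor — it is the merge base.

298ce82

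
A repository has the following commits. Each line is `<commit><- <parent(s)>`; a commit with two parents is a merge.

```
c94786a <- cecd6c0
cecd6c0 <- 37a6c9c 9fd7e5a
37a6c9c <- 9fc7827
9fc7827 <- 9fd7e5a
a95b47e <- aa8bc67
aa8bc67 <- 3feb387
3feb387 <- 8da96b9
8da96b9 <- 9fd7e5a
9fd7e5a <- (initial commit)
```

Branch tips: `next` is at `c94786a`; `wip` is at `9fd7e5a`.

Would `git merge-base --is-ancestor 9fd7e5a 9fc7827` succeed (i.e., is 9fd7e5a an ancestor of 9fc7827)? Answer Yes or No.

Yes

Ancestors of 9fc7827 (commits reachable by following parents): {9fc7827, 9fd7e5a}.
9fd7e5a is in that set, so it is an ancestor of 9fc7827.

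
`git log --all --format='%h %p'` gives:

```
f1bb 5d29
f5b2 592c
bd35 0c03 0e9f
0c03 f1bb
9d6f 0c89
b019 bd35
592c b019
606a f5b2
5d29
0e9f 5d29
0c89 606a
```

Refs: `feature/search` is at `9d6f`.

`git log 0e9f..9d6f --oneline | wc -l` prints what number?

9

Reachable from 9d6f: {0c03, 0c89, 0e9f, 592c, 5d29, 606a, 9d6f, b019, bd35, f1bb, f5b2}.
Reachable from 0e9f: {0e9f, 5d29}.
In 9d6f's history but not 0e9f's: {0c03, 0c89, 592c, 606a, 9d6f, b019, bd35, f1bb, f5b2} — 9 commits.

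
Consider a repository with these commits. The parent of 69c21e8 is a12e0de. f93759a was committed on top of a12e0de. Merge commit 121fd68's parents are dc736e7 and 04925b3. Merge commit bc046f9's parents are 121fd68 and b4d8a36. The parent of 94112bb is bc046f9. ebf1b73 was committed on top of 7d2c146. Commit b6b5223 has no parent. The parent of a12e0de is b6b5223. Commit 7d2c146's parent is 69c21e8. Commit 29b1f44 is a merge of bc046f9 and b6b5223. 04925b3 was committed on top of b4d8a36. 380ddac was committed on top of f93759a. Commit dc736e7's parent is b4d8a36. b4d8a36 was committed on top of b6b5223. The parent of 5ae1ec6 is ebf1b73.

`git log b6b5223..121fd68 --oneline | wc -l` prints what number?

4

Reachable from 121fd68: {04925b3, 121fd68, b4d8a36, b6b5223, dc736e7}.
Reachable from b6b5223: {b6b5223}.
In 121fd68's history but not b6b5223's: {04925b3, 121fd68, b4d8a36, dc736e7} — 4 commits.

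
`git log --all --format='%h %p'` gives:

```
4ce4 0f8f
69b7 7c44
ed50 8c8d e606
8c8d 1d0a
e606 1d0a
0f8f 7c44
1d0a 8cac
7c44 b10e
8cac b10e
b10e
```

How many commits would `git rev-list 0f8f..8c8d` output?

3

Reachable from 8c8d: {1d0a, 8c8d, 8cac, b10e}.
Reachable from 0f8f: {0f8f, 7c44, b10e}.
In 8c8d's history but not 0f8f's: {1d0a, 8c8d, 8cac} — 3 commits.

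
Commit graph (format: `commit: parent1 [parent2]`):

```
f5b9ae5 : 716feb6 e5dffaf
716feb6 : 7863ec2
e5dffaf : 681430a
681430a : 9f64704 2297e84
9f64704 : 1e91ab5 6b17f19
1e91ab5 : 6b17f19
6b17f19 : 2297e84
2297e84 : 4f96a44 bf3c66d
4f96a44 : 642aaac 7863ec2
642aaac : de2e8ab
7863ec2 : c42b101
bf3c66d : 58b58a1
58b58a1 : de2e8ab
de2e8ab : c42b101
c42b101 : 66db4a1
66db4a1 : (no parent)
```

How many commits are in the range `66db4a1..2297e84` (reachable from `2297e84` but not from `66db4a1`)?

8

Reachable from 2297e84: {2297e84, 4f96a44, 58b58a1, 642aaac, 66db4a1, 7863ec2, bf3c66d, c42b101, de2e8ab}.
Reachable from 66db4a1: {66db4a1}.
In 2297e84's history but not 66db4a1's: {2297e84, 4f96a44, 58b58a1, 642aaac, 7863ec2, bf3c66d, c42b101, de2e8ab} — 8 commits.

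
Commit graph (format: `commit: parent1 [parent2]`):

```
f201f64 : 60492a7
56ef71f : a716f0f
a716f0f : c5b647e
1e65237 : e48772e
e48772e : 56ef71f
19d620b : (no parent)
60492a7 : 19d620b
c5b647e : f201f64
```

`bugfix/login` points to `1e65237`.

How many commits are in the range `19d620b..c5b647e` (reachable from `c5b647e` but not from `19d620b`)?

Reachable from c5b647e: {19d620b, 60492a7, c5b647e, f201f64}.
Reachable from 19d620b: {19d620b}.
In c5b647e's history but not 19d620b's: {60492a7, c5b647e, f201f64} — 3 commits.

3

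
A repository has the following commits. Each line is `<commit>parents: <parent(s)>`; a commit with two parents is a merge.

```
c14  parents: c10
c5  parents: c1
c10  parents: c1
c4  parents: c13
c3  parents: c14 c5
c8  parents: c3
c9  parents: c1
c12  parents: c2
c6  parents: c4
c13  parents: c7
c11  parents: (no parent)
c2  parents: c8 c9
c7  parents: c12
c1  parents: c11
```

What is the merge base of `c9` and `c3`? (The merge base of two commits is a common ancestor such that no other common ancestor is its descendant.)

Ancestors of c9: {c1, c11, c9}.
Ancestors of c3: {c1, c10, c11, c14, c3, c5}.
Common ancestors: {c1, c11}.
Among these, c1 is not an ancestor of any other common ancestor — it is the merge base.

c1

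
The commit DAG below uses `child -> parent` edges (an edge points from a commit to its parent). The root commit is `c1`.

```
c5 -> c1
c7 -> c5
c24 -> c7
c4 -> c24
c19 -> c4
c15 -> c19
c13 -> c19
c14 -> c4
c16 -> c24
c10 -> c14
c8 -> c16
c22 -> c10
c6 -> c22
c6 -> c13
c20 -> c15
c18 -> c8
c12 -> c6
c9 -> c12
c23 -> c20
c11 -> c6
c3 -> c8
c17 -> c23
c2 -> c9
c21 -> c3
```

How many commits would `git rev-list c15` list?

7

Walking parent pointers from c15: reachable set = {c1, c15, c19, c24, c4, c5, c7}.
That is 7 commits.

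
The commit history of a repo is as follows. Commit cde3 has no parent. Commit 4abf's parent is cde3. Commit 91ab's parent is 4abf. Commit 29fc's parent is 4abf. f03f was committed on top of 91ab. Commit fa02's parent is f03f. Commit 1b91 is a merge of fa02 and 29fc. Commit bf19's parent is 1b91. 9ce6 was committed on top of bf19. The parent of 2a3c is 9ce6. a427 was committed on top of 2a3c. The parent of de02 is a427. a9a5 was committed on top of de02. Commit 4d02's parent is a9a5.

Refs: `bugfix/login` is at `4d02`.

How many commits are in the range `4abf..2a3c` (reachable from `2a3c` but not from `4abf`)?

Reachable from 2a3c: {1b91, 29fc, 2a3c, 4abf, 91ab, 9ce6, bf19, cde3, f03f, fa02}.
Reachable from 4abf: {4abf, cde3}.
In 2a3c's history but not 4abf's: {1b91, 29fc, 2a3c, 91ab, 9ce6, bf19, f03f, fa02} — 8 commits.

8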